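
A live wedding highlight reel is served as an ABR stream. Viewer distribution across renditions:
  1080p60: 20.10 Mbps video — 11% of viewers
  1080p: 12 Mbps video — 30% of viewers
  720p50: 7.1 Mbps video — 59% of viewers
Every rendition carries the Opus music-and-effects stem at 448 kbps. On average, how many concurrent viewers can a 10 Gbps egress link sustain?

Audio: 448 kbps = 0.448 Mbps.
Average per-viewer bitrate: 0.11×20.548 + 0.30×12.448 + 0.59×7.548 = 10.448 Mbps.
10 Gbps = 10,000 Mbps; 10,000 / 10.448 = 957.12 → 957.

957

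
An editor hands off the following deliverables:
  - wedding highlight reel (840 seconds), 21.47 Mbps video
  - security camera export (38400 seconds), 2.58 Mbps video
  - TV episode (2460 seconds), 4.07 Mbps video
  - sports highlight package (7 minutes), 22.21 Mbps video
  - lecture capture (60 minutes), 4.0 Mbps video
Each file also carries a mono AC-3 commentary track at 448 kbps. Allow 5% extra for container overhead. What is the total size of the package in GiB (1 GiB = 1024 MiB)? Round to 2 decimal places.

20.94 GiB

Audio: 448 kbps = 0.448 Mbps.
wedding highlight reel: 21.918 Mbps × 840 s × 1.05 = 19331.7 Mb
security camera export: 3.028 Mbps × 38400 s × 1.05 = 122089.0 Mb
TV episode: 4.518 Mbps × 2460 s × 1.05 = 11670.0 Mb
sports highlight package: 22.658 Mbps × 420 s × 1.05 = 9992.2 Mb
lecture capture: 4.448 Mbps × 3600 s × 1.05 = 16813.4 Mb
Total: 179896.2 Mb = 22487.0 MB.
= 20.94 GiB.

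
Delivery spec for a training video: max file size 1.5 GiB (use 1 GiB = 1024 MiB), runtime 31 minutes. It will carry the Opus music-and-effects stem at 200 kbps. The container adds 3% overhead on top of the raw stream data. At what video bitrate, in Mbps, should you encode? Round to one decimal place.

Budget: 1.5 GiB = 12884.9 Mb.
Stream payload after overhead: 12884.9 / 1.03 = 12509.6 Mb.
31 min = 1860 s
Total bitrate budget: 12509.6 Mb / 1860 s = 6.726 Mbps.
Audio: 200 kbps = 0.200 Mbps.
Video: 6.726 − 0.200 = 6.526 Mbps.

6.5 Mbps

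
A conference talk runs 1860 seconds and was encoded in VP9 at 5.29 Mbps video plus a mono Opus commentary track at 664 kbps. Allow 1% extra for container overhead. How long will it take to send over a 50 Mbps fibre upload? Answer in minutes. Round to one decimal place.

3.7 minutes

Audio: 664 kbps = 0.664 Mbps.
Total bitrate: 5.954 Mbps.
File: 5.954 Mbps × 1860 s = 11074.4 Mb.
With 1% container overhead: ×1.01. → 11185.2 Mb.
At 50 Mbps: 11185.2 / 50 = 223.7 s ≈ 3.73 minutes.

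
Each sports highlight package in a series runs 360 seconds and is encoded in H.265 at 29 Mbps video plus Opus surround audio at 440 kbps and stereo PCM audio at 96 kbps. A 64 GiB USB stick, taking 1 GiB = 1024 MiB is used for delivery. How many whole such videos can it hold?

51

Audio total: 440 + 96 = 536 kbps = 0.536 Mbps.
Total bitrate: 29.536 Mbps.
Per item: 29.536 Mbps × 360 s = 10,633 Mb = 1,329 MB.
Capacity: 64 GiB = 549,756 Mb; 51.70 items → 51 complete.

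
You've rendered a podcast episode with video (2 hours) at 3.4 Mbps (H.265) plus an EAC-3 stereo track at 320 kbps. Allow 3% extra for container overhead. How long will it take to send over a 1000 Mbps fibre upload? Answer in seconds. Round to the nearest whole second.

2 h = 7200 s
Audio: 320 kbps = 0.320 Mbps.
Total bitrate: 3.720 Mbps.
File: 3.720 Mbps × 7200 s = 26784.0 Mb.
With 3% container overhead: ×1.03. → 27587.5 Mb.
At 1000 Mbps: 27587.5 / 1000 = 27.6 s ≈ 27.6 seconds.

28 seconds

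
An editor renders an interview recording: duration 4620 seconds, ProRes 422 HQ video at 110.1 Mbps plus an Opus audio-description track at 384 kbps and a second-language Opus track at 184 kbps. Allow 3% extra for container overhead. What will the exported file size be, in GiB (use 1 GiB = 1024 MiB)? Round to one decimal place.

61.3 GiB

Audio total: 384 + 184 = 568 kbps = 0.568 Mbps.
Total bitrate: 110.1 + 0.568 = 110.668 Mbps.
Stream data: 110.668 Mbps × 4620 s = 511286.2 Mb.
With 3% container overhead: ×1.03.
526,625 Mb = 65,828,093,100 bytes ÷ 1,073,741,824 = 61.31 GiB.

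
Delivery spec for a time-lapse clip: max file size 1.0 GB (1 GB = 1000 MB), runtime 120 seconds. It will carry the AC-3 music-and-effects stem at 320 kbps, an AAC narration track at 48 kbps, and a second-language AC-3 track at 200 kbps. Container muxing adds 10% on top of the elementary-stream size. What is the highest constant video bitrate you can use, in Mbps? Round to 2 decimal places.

60.04 Mbps

Budget: 1.0 GB = 8000.0 Mb.
Stream payload after overhead: 8000.0 / 1.10 = 7272.7 Mb.
Total bitrate budget: 7272.7 Mb / 120 s = 60.606 Mbps.
Audio total: 320 + 48 + 200 = 568 kbps = 0.568 Mbps.
Video: 60.606 − 0.568 = 60.038 Mbps.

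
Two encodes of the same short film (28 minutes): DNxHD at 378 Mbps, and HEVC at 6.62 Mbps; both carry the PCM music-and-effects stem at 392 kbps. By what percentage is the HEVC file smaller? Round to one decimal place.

28 min = 1680 s
Audio: 392 kbps = 0.392 Mbps.
DNxHD: 378.392 Mbps × 1680 s = 635698.6 Mb = 79.462 GB.
HEVC: 7.012 Mbps × 1680 s = 11780.2 Mb = 1.473 GB.
Reduction: (1 − 1.473/79.462) × 100 = 98.15%.

98.1%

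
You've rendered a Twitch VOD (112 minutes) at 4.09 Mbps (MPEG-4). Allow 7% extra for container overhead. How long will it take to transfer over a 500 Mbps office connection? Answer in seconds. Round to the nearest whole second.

112 min = 6720 s
File: 4.090 Mbps × 6720 s = 27484.8 Mb.
With 7% container overhead: ×1.07. → 29408.7 Mb.
At 500 Mbps: 29408.7 / 500 = 58.8 s ≈ 58.8 seconds.

59 seconds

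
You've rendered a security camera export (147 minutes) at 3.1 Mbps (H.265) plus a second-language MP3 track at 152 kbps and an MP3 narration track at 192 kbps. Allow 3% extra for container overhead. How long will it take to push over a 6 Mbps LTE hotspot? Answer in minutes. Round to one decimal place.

147 min = 8820 s
Audio total: 152 + 192 = 344 kbps = 0.344 Mbps.
Total bitrate: 3.444 Mbps.
File: 3.444 Mbps × 8820 s = 30376.1 Mb.
With 3% container overhead: ×1.03. → 31287.4 Mb.
At 6 Mbps: 31287.4 / 6 = 5214.6 s ≈ 86.9 minutes.

86.9 minutes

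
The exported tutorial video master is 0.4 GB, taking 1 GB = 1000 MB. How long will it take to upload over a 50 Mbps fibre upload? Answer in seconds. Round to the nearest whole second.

64 seconds

File: 0.4 GB = 3200.0 Mb.
At 50 Mbps: 3200.0 / 50 = 64.0 s ≈ 64 seconds.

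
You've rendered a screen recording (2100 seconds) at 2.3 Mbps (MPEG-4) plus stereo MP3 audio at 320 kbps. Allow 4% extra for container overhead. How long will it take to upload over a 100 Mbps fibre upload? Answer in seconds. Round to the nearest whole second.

57 seconds

Audio: 320 kbps = 0.320 Mbps.
Total bitrate: 2.620 Mbps.
File: 2.620 Mbps × 2100 s = 5502.0 Mb.
With 4% container overhead: ×1.04. → 5722.1 Mb.
At 100 Mbps: 5722.1 / 100 = 57.2 s ≈ 57.2 seconds.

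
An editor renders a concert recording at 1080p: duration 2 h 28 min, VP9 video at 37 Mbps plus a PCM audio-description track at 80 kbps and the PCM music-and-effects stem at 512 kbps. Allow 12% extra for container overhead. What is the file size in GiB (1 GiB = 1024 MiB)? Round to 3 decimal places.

43.525 GiB

2 h 28 min = 148 min = 8880 s
Audio total: 80 + 512 = 592 kbps = 0.592 Mbps.
Total bitrate: 37 + 0.592 = 37.592 Mbps.
Stream data: 37.592 Mbps × 8880 s = 333817.0 Mb.
With 12% container overhead: ×1.12.
373,875 Mb = 46,734,374,400 bytes ÷ 1,073,741,824 = 43.52 GiB.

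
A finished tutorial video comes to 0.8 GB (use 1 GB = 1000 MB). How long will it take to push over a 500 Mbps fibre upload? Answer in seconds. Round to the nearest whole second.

13 seconds

File: 0.8 GB = 6400.0 Mb.
At 500 Mbps: 6400.0 / 500 = 12.8 s ≈ 12.8 seconds.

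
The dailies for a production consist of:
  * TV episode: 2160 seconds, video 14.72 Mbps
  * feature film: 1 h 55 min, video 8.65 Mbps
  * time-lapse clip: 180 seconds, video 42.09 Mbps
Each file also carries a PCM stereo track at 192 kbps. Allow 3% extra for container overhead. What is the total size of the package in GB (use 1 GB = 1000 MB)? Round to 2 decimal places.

12.98 GB

Audio: 192 kbps = 0.192 Mbps.
TV episode: 14.912 Mbps × 2160 s × 1.03 = 33176.2 Mb
feature film: 8.842 Mbps × 6900 s × 1.03 = 62840.1 Mb
time-lapse clip: 42.282 Mbps × 180 s × 1.03 = 7839.1 Mb
Total: 103855.4 Mb = 12981.9 MB.
= 12.98 GB.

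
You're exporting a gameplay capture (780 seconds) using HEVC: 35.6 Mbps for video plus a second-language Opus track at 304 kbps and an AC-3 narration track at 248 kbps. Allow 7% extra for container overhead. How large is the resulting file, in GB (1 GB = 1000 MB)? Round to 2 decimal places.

3.77 GB

Audio total: 304 + 248 = 552 kbps = 0.552 Mbps.
Total bitrate: 35.6 + 0.552 = 36.152 Mbps.
Stream data: 36.152 Mbps × 780 s = 28198.6 Mb.
With 7% container overhead: ×1.07.
30,172 Mb ÷ 8 = 3,772 MB → 3.772 GB.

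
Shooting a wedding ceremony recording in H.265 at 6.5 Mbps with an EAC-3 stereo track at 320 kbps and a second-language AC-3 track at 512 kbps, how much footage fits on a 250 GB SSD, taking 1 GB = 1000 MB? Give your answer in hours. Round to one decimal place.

75.8 hours

Audio total: 320 + 512 = 832 kbps = 0.832 Mbps.
Total bitrate: 6.5 + 0.832 = 7.332 Mbps.
Capacity: 250 GB = 2,000,000 Mb.
Recording time: 2,000,000 / 7.332 = 272,777 s ≈ 75.8 hours.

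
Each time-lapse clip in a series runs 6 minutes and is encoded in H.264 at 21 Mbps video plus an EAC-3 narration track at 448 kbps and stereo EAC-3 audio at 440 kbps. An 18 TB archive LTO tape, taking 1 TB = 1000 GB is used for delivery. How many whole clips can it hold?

6 min = 360 s
Audio total: 448 + 440 = 888 kbps = 0.888 Mbps.
Total bitrate: 21.888 Mbps.
Per item: 21.888 Mbps × 360 s = 7,880 Mb = 985.0 MB.
Capacity: 18 TB = 144,000,000 Mb; 18274.85 items → 18274 complete.

18274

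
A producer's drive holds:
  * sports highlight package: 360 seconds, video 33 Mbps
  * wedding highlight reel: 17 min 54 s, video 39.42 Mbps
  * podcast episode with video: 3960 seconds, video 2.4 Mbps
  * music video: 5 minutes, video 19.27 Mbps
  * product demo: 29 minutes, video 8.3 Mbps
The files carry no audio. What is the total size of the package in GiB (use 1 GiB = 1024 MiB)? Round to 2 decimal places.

sports highlight package: 33.000 Mbps × 360 s = 11880.0 Mb
wedding highlight reel: 39.420 Mbps × 1074 s = 42337.1 Mb
podcast episode with video: 2.400 Mbps × 3960 s = 9504.0 Mb
music video: 19.270 Mbps × 300 s = 5781.0 Mb
product demo: 8.300 Mbps × 1740 s = 14442.0 Mb
Total: 83944.1 Mb = 10493.0 MB.
= 9.772 GiB.

9.77 GiB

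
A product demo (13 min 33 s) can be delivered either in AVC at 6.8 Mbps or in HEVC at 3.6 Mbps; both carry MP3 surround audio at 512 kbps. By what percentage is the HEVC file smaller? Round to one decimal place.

43.8%

13 min 33 s = 813 s
Audio: 512 kbps = 0.512 Mbps.
AVC: 7.312 Mbps × 813 s = 5944.7 Mb = 0.743 GB.
HEVC: 4.112 Mbps × 813 s = 3343.1 Mb = 0.418 GB.
Reduction: (1 − 0.418/0.743) × 100 = 43.76%.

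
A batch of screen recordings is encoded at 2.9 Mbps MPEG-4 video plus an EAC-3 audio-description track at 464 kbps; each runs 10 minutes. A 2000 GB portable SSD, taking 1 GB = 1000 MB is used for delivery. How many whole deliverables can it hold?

10 min = 600 s
Audio: 464 kbps = 0.464 Mbps.
Total bitrate: 3.364 Mbps.
Per item: 3.364 Mbps × 600 s = 2,018 Mb = 252.3 MB.
Capacity: 2000 GB = 16,000,000 Mb; 7927.07 items → 7927 complete.

7927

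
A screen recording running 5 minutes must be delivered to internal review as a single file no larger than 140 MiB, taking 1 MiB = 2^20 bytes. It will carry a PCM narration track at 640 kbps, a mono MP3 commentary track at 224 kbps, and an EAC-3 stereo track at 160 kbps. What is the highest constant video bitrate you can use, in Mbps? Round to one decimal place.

Budget: 140 MiB = 1174.4 Mb.
5 min = 300 s
Total bitrate budget: 1174.4 Mb / 300 s = 3.915 Mbps.
Audio total: 640 + 224 + 160 = 1024 kbps = 1.024 Mbps.
Video: 3.915 − 1.024 = 2.891 Mbps.

2.9 Mbps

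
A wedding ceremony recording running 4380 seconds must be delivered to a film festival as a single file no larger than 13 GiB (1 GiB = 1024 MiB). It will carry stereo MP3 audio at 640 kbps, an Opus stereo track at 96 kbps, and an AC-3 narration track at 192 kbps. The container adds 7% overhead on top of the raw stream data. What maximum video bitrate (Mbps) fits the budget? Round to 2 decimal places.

Budget: 13 GiB = 111669.1 Mb.
Stream payload after overhead: 111669.1 / 1.07 = 104363.7 Mb.
Total bitrate budget: 104363.7 Mb / 4380 s = 23.827 Mbps.
Audio total: 640 + 96 + 192 = 928 kbps = 0.928 Mbps.
Video: 23.827 − 0.928 = 22.899 Mbps.

22.90 Mbps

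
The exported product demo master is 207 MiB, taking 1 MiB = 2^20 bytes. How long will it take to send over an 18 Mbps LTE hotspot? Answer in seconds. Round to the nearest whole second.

File: 207 MiB = 1736.4 Mb.
At 18 Mbps: 1736.4 / 18 = 96.5 s ≈ 96.5 seconds.

96 seconds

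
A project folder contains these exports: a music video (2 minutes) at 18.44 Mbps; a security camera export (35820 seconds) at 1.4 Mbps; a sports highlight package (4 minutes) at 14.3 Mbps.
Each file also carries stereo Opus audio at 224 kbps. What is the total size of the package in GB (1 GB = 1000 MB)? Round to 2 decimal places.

7.99 GB

Audio: 224 kbps = 0.224 Mbps.
music video: 18.664 Mbps × 120 s = 2239.7 Mb
security camera export: 1.624 Mbps × 35820 s = 58171.7 Mb
sports highlight package: 14.524 Mbps × 240 s = 3485.8 Mb
Total: 63897.1 Mb = 7987.1 MB.
= 7.987 GB.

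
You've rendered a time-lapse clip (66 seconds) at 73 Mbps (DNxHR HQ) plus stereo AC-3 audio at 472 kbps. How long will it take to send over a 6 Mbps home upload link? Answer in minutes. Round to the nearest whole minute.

Audio: 472 kbps = 0.472 Mbps.
Total bitrate: 73.472 Mbps.
File: 73.472 Mbps × 66 s = 4849.2 Mb.
At 6 Mbps: 4849.2 / 6 = 808.2 s ≈ 13.5 minutes.

13 minutes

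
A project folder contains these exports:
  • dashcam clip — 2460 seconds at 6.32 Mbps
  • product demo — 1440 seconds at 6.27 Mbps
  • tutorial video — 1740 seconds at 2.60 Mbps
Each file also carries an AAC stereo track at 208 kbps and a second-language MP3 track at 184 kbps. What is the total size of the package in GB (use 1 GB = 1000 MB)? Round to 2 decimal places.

Audio total: 208 + 184 = 392 kbps = 0.392 Mbps.
dashcam clip: 6.712 Mbps × 2460 s = 16511.5 Mb
product demo: 6.662 Mbps × 1440 s = 9593.3 Mb
tutorial video: 2.992 Mbps × 1740 s = 5206.1 Mb
Total: 31310.9 Mb = 3913.9 MB.
= 3.914 GB.

3.91 GB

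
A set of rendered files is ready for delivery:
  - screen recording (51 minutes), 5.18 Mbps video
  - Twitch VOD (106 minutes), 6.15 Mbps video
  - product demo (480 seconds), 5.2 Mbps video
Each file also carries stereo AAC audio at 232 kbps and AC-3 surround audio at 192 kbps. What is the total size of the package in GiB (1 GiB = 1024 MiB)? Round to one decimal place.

Audio total: 232 + 192 = 424 kbps = 0.424 Mbps.
screen recording: 5.604 Mbps × 3060 s = 17148.2 Mb
Twitch VOD: 6.574 Mbps × 6360 s = 41810.6 Mb
product demo: 5.624 Mbps × 480 s = 2699.5 Mb
Total: 61658.4 Mb = 7707.3 MB.
= 7.178 GiB.

7.2 GiB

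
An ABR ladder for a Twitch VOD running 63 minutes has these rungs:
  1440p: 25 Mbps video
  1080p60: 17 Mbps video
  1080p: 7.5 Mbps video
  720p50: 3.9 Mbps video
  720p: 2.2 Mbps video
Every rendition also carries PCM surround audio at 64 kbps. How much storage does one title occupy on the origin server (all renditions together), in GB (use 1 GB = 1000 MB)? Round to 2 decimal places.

63 min = 3780 s
Audio: 64 kbps = 0.064 Mbps.
Sum of rendition bitrates: (25+0.064) + (17+0.064) + (7.5+0.064) + (3.9+0.064) + (2.2+0.064) = 55.920 Mbps.
× 3780 s = 211,378 Mb = 26,422 MB = 26.42 GB.

26.42 GB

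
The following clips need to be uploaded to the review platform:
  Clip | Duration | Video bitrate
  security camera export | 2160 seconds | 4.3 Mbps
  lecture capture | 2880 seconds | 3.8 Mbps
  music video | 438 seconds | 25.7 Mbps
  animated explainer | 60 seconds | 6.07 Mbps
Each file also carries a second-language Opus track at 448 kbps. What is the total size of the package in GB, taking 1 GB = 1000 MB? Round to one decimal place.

Audio: 448 kbps = 0.448 Mbps.
security camera export: 4.748 Mbps × 2160 s = 10255.7 Mb
lecture capture: 4.248 Mbps × 2880 s = 12234.2 Mb
music video: 26.148 Mbps × 438 s = 11452.8 Mb
animated explainer: 6.518 Mbps × 60 s = 391.1 Mb
Total: 34333.8 Mb = 4291.7 MB.
= 4.292 GB.

4.3 GB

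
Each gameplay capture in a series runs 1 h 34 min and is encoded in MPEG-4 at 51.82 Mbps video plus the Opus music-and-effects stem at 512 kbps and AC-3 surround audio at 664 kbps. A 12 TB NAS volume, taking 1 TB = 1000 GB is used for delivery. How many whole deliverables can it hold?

1 h 34 min = 94 min = 5640 s
Audio total: 512 + 664 = 1176 kbps = 1.176 Mbps.
Total bitrate: 52.996 Mbps.
Per item: 52.996 Mbps × 5640 s = 298,897 Mb = 37,362 MB.
Capacity: 12 TB = 96,000,000 Mb; 321.18 items → 321 complete.

321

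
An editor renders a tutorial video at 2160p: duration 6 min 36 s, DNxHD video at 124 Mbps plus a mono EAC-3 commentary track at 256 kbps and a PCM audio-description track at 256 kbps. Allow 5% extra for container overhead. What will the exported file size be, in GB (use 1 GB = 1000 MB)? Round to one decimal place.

6.5 GB

6 min 36 s = 396 s
Audio total: 256 + 256 = 512 kbps = 0.512 Mbps.
Total bitrate: 124 + 0.512 = 124.512 Mbps.
Stream data: 124.512 Mbps × 396 s = 49306.8 Mb.
With 5% container overhead: ×1.05.
51,772 Mb ÷ 8 = 6,472 MB → 6.472 GB.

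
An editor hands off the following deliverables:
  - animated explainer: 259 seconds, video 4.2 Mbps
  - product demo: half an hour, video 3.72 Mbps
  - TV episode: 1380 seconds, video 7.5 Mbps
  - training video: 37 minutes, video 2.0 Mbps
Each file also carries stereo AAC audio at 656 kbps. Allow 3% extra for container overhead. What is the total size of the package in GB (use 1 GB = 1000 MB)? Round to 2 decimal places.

Audio: 656 kbps = 0.656 Mbps.
animated explainer: 4.856 Mbps × 259 s × 1.03 = 1295.4 Mb
product demo: 4.376 Mbps × 1800 s × 1.03 = 8113.1 Mb
TV episode: 8.156 Mbps × 1380 s × 1.03 = 11592.9 Mb
training video: 2.656 Mbps × 2220 s × 1.03 = 6073.2 Mb
Total: 27074.7 Mb = 3384.3 MB.
= 3.384 GB.

3.38 GB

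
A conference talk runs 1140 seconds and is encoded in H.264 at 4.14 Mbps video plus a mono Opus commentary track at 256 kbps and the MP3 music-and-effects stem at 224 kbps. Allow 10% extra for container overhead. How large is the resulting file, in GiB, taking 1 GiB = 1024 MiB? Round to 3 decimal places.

0.674 GiB

Audio total: 256 + 224 = 480 kbps = 0.480 Mbps.
Total bitrate: 4.14 + 0.480 = 4.620 Mbps.
Stream data: 4.620 Mbps × 1140 s = 5266.8 Mb.
With 10% container overhead: ×1.10.
5,793 Mb = 724,185,000 bytes ÷ 1,073,741,824 = 0.6744 GiB.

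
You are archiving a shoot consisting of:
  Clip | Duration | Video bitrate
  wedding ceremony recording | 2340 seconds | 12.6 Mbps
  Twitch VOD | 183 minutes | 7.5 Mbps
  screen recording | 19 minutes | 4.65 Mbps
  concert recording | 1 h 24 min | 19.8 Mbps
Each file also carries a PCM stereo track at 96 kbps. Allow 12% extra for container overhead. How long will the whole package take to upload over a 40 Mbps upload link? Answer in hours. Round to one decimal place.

Audio: 96 kbps = 0.096 Mbps.
wedding ceremony recording: 12.696 Mbps × 2340 s × 1.12 = 33273.7 Mb
Twitch VOD: 7.596 Mbps × 10980 s × 1.12 = 93412.6 Mb
screen recording: 4.746 Mbps × 1140 s × 1.12 = 6059.7 Mb
concert recording: 19.896 Mbps × 5040 s × 1.12 = 112308.9 Mb
Total: 245054.9 Mb = 30631.9 MB.
At 40 Mbps: 245054.9 / 40 = 6126 s ≈ 1.7 hours.

1.7 hours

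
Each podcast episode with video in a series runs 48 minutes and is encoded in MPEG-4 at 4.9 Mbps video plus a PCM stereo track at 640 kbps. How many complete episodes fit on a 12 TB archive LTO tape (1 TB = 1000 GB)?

48 min = 2880 s
Audio: 640 kbps = 0.640 Mbps.
Total bitrate: 5.540 Mbps.
Per item: 5.540 Mbps × 2880 s = 15,955 Mb = 1,994 MB.
Capacity: 12 TB = 96,000,000 Mb; 6016.85 items → 6016 complete.

6016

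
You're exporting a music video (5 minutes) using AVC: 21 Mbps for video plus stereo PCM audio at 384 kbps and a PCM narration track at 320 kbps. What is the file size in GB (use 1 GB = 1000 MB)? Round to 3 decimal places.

5 min = 300 s
Audio total: 384 + 320 = 704 kbps = 0.704 Mbps.
Total bitrate: 21 + 0.704 = 21.704 Mbps.
Stream data: 21.704 Mbps × 300 s = 6511.2 Mb.
6,511 Mb ÷ 8 = 813.9 MB → 0.8139 GB.

0.814 GB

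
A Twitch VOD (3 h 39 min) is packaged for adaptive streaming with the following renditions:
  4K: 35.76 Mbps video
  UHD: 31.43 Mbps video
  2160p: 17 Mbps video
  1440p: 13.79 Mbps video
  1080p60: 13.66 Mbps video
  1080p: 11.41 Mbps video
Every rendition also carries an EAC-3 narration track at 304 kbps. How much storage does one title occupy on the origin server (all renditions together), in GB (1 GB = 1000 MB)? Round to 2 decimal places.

3 h 39 min = 219 min = 13140 s
Audio: 304 kbps = 0.304 Mbps.
Sum of rendition bitrates: (35.76+0.304) + (31.43+0.304) + (17+0.304) + (13.79+0.304) + (13.66+0.304) + (11.41+0.304) = 124.874 Mbps.
× 13140 s = 1,640,844 Mb = 205,106 MB = 205.1 GB.

205.11 GB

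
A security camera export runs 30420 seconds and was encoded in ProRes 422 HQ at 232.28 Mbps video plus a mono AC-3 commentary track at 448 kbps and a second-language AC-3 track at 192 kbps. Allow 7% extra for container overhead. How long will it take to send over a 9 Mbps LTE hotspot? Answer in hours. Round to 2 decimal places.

Audio total: 448 + 192 = 640 kbps = 0.640 Mbps.
Total bitrate: 232.920 Mbps.
File: 232.920 Mbps × 30420 s = 7085426.4 Mb.
With 7% container overhead: ×1.07. → 7581406.2 Mb.
At 9 Mbps: 7581406.2 / 9 = 842378.5 s ≈ 234 hours.

233.99 hours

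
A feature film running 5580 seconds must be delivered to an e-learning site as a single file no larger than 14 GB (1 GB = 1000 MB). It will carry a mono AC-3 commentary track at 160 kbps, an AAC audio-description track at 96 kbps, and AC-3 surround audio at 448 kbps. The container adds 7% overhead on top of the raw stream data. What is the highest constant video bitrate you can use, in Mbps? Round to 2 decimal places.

18.05 Mbps

Budget: 14 GB = 112000.0 Mb.
Stream payload after overhead: 112000.0 / 1.07 = 104672.9 Mb.
Total bitrate budget: 104672.9 Mb / 5580 s = 18.759 Mbps.
Audio total: 160 + 96 + 448 = 704 kbps = 0.704 Mbps.
Video: 18.759 − 0.704 = 18.055 Mbps.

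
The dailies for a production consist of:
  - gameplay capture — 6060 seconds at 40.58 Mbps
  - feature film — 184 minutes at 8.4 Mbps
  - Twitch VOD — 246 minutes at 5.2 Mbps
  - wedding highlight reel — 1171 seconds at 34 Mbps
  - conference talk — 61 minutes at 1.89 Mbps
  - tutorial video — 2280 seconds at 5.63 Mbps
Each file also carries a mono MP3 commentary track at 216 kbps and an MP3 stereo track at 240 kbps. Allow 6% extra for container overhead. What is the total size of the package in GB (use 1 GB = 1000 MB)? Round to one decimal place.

Audio total: 216 + 240 = 456 kbps = 0.456 Mbps.
gameplay capture: 41.036 Mbps × 6060 s × 1.06 = 263598.8 Mb
feature film: 8.856 Mbps × 11040 s × 1.06 = 103636.5 Mb
Twitch VOD: 5.656 Mbps × 14760 s × 1.06 = 88491.5 Mb
wedding highlight reel: 34.456 Mbps × 1171 s × 1.06 = 42768.9 Mb
conference talk: 2.346 Mbps × 3660 s × 1.06 = 9101.5 Mb
tutorial video: 6.086 Mbps × 2280 s × 1.06 = 14708.6 Mb
Total: 522305.9 Mb = 65288.2 MB.
= 65.29 GB.

65.3 GB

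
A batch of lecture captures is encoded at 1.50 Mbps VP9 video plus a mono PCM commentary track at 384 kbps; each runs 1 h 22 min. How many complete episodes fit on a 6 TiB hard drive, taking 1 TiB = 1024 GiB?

5693

1 h 22 min = 82 min = 4920 s
Audio: 384 kbps = 0.384 Mbps.
Total bitrate: 1.884 Mbps.
Per item: 1.884 Mbps × 4920 s = 9,269 Mb = 1,159 MB.
Capacity: 6 TiB = 52,776,558 Mb; 5693.71 items → 5693 complete.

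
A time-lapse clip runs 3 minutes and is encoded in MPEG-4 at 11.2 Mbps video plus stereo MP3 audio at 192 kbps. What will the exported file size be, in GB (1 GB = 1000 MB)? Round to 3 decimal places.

3 min = 180 s
Audio: 192 kbps = 0.192 Mbps.
Total bitrate: 11.2 + 0.192 = 11.392 Mbps.
Stream data: 11.392 Mbps × 180 s = 2050.6 Mb.
2,051 Mb ÷ 8 = 256.3 MB → 0.2563 GB.

0.256 GB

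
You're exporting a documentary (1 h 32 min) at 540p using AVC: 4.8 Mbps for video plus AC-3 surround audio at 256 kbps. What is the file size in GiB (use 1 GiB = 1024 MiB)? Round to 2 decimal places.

1 h 32 min = 92 min = 5520 s
Audio: 256 kbps = 0.256 Mbps.
Total bitrate: 4.8 + 0.256 = 5.056 Mbps.
Stream data: 5.056 Mbps × 5520 s = 27909.1 Mb.
27,909 Mb = 3,488,640,000 bytes ÷ 1,073,741,824 = 3.249 GiB.

3.25 GiB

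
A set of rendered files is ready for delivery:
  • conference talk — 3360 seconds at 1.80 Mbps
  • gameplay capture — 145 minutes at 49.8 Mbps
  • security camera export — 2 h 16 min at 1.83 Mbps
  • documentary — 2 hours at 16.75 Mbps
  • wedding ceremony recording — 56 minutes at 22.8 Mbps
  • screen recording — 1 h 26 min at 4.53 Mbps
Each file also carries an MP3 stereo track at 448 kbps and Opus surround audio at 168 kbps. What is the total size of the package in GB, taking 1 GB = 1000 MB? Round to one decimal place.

87.1 GB

Audio total: 448 + 168 = 616 kbps = 0.616 Mbps.
conference talk: 2.416 Mbps × 3360 s = 8117.8 Mb
gameplay capture: 50.416 Mbps × 8700 s = 438619.2 Mb
security camera export: 2.446 Mbps × 8160 s = 19959.4 Mb
documentary: 17.366 Mbps × 7200 s = 125035.2 Mb
wedding ceremony recording: 23.416 Mbps × 3360 s = 78677.8 Mb
screen recording: 5.146 Mbps × 5160 s = 26553.4 Mb
Total: 696962.6 Mb = 87120.3 MB.
= 87.12 GB.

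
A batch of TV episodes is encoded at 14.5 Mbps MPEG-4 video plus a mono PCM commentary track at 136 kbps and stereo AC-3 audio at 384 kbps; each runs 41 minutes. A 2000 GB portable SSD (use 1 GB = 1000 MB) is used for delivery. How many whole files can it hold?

433

41 min = 2460 s
Audio total: 136 + 384 = 520 kbps = 0.520 Mbps.
Total bitrate: 15.020 Mbps.
Per item: 15.020 Mbps × 2460 s = 36,949 Mb = 4,619 MB.
Capacity: 2000 GB = 16,000,000 Mb; 433.03 items → 433 complete.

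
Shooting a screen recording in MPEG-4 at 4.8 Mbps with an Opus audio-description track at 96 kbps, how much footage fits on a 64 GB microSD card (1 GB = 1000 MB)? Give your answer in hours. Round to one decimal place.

29.0 hours

Audio: 96 kbps = 0.096 Mbps.
Total bitrate: 4.8 + 0.096 = 4.896 Mbps.
Capacity: 64 GB = 512,000 Mb.
Recording time: 512,000 / 4.896 = 104,575 s ≈ 29.0 hours.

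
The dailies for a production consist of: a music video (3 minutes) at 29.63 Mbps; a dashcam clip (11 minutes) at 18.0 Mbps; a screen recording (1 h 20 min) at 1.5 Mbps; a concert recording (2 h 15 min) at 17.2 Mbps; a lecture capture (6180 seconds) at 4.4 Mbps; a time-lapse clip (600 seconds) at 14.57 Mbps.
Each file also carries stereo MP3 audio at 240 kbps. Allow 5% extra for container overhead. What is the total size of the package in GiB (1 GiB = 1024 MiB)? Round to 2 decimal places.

Audio: 240 kbps = 0.240 Mbps.
music video: 29.870 Mbps × 180 s × 1.05 = 5645.4 Mb
dashcam clip: 18.240 Mbps × 660 s × 1.05 = 12640.3 Mb
screen recording: 1.740 Mbps × 4800 s × 1.05 = 8769.6 Mb
concert recording: 17.440 Mbps × 8100 s × 1.05 = 148327.2 Mb
lecture capture: 4.640 Mbps × 6180 s × 1.05 = 30109.0 Mb
time-lapse clip: 14.810 Mbps × 600 s × 1.05 = 9330.3 Mb
Total: 214821.8 Mb = 26852.7 MB.
= 25.01 GiB.

25.01 GiB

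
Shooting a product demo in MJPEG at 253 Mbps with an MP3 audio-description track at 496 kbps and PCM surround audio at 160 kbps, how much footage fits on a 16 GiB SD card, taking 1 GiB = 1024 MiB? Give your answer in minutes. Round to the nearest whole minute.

9 minutes

Audio total: 496 + 160 = 656 kbps = 0.656 Mbps.
Total bitrate: 253 + 0.656 = 253.656 Mbps.
Capacity: 16 GiB = 137,439 Mb.
Recording time: 137,439 / 253.656 = 541.8 s ≈ 9.03 minutes.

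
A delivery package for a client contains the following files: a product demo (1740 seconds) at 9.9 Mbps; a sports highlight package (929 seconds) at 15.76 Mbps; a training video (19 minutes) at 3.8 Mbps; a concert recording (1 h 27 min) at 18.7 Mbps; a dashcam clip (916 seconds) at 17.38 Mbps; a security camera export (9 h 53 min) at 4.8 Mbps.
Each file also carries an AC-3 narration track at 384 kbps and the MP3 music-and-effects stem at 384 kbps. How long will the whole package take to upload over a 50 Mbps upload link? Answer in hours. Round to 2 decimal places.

1.97 hours

Audio total: 384 + 384 = 768 kbps = 0.768 Mbps.
product demo: 10.668 Mbps × 1740 s = 18562.3 Mb
sports highlight package: 16.528 Mbps × 929 s = 15354.5 Mb
training video: 4.568 Mbps × 1140 s = 5207.5 Mb
concert recording: 19.468 Mbps × 5220 s = 101623.0 Mb
dashcam clip: 18.148 Mbps × 916 s = 16623.6 Mb
security camera export: 5.568 Mbps × 35580 s = 198109.4 Mb
Total: 355480.3 Mb = 44435.0 MB.
At 50 Mbps: 355480.3 / 50 = 7110 s ≈ 1.97 hours.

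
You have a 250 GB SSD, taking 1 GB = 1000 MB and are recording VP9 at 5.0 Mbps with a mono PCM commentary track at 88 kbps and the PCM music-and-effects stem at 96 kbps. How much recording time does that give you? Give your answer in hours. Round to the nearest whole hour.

Audio total: 88 + 96 = 184 kbps = 0.184 Mbps.
Total bitrate: 5.0 + 0.184 = 5.184 Mbps.
Capacity: 250 GB = 2,000,000 Mb.
Recording time: 2,000,000 / 5.184 = 385,802 s ≈ 107 hours.

107 hours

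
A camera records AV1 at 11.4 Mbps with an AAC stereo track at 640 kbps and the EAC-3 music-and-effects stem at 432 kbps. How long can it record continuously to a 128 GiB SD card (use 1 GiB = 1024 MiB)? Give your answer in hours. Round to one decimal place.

24.5 hours

Audio total: 640 + 432 = 1072 kbps = 1.072 Mbps.
Total bitrate: 11.4 + 1.072 = 12.472 Mbps.
Capacity: 128 GiB = 1,099,512 Mb.
Recording time: 1,099,512 / 12.472 = 88,158 s ≈ 24.5 hours.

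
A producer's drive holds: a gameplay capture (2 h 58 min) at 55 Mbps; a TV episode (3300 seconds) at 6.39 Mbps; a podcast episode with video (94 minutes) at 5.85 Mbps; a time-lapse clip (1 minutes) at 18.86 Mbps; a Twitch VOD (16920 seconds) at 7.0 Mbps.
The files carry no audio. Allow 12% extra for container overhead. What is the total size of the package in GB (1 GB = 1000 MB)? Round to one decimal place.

106.5 GB

gameplay capture: 55.000 Mbps × 10680 s × 1.12 = 657888.0 Mb
TV episode: 6.390 Mbps × 3300 s × 1.12 = 23617.4 Mb
podcast episode with video: 5.850 Mbps × 5640 s × 1.12 = 36953.3 Mb
time-lapse clip: 18.860 Mbps × 60 s × 1.12 = 1267.4 Mb
Twitch VOD: 7.000 Mbps × 16920 s × 1.12 = 132652.8 Mb
Total: 852378.9 Mb = 106547.4 MB.
= 106.5 GB.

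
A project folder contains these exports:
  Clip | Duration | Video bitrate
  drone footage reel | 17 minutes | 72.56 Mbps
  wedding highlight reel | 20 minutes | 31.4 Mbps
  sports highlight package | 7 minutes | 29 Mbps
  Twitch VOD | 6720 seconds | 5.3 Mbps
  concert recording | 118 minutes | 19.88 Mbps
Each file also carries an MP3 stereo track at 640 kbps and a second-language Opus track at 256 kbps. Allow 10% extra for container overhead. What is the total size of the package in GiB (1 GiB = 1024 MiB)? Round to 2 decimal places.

Audio total: 640 + 256 = 896 kbps = 0.896 Mbps.
drone footage reel: 73.456 Mbps × 1020 s × 1.10 = 82417.6 Mb
wedding highlight reel: 32.296 Mbps × 1200 s × 1.10 = 42630.7 Mb
sports highlight package: 29.896 Mbps × 420 s × 1.10 = 13812.0 Mb
Twitch VOD: 6.196 Mbps × 6720 s × 1.10 = 45800.8 Mb
concert recording: 20.776 Mbps × 7080 s × 1.10 = 161803.5 Mb
Total: 346464.6 Mb = 43308.1 MB.
= 40.33 GiB.

40.33 GiB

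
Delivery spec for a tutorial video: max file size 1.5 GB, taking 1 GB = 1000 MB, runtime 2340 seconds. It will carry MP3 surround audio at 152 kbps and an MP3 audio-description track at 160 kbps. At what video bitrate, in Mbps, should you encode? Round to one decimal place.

Budget: 1.5 GB = 12000.0 Mb.
Total bitrate budget: 12000.0 Mb / 2340 s = 5.128 Mbps.
Audio total: 152 + 160 = 312 kbps = 0.312 Mbps.
Video: 5.128 − 0.312 = 4.816 Mbps.

4.8 Mbps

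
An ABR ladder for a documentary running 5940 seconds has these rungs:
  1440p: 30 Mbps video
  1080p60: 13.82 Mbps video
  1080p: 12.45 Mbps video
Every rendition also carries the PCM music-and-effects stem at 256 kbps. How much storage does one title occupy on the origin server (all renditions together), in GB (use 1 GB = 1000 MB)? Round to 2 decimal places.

42.35 GB

Audio: 256 kbps = 0.256 Mbps.
Sum of rendition bitrates: (30+0.256) + (13.82+0.256) + (12.45+0.256) = 57.038 Mbps.
× 5940 s = 338,806 Mb = 42,351 MB = 42.35 GB.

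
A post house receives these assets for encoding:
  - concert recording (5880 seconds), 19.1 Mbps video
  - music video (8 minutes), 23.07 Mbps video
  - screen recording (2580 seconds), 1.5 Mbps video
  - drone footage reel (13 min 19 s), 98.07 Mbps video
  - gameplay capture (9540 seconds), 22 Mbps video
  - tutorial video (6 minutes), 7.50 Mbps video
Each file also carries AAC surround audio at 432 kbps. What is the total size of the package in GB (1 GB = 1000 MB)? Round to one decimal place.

Audio: 432 kbps = 0.432 Mbps.
concert recording: 19.532 Mbps × 5880 s = 114848.2 Mb
music video: 23.502 Mbps × 480 s = 11281.0 Mb
screen recording: 1.932 Mbps × 2580 s = 4984.6 Mb
drone footage reel: 98.502 Mbps × 799 s = 78703.1 Mb
gameplay capture: 22.432 Mbps × 9540 s = 214001.3 Mb
tutorial video: 7.932 Mbps × 360 s = 2855.5 Mb
Total: 426673.6 Mb = 53334.2 MB.
= 53.33 GB.

53.3 GB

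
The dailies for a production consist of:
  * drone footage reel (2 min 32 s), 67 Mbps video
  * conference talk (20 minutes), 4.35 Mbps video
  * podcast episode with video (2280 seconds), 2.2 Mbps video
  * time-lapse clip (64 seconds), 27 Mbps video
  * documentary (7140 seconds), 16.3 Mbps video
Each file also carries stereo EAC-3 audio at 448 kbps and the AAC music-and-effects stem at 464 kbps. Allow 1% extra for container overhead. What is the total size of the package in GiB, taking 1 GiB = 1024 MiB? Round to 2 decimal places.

17.45 GiB

Audio total: 448 + 464 = 912 kbps = 0.912 Mbps.
drone footage reel: 67.912 Mbps × 152 s × 1.01 = 10425.9 Mb
conference talk: 5.262 Mbps × 1200 s × 1.01 = 6377.5 Mb
podcast episode with video: 3.112 Mbps × 2280 s × 1.01 = 7166.3 Mb
time-lapse clip: 27.912 Mbps × 64 s × 1.01 = 1804.2 Mb
documentary: 17.212 Mbps × 7140 s × 1.01 = 124122.6 Mb
Total: 149896.6 Mb = 18737.1 MB.
= 17.45 GiB.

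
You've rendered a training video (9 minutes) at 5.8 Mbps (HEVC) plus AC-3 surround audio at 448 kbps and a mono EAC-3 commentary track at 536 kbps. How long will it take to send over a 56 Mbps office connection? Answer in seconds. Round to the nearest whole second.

65 seconds

9 min = 540 s
Audio total: 448 + 536 = 984 kbps = 0.984 Mbps.
Total bitrate: 6.784 Mbps.
File: 6.784 Mbps × 540 s = 3663.4 Mb.
At 56 Mbps: 3663.4 / 56 = 65.4 s ≈ 65.4 seconds.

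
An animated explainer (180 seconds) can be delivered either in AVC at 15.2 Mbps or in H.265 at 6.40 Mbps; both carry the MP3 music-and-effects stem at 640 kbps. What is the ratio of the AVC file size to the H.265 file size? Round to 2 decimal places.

2.25

Audio: 640 kbps = 0.640 Mbps.
AVC: 15.840 Mbps × 180 s = 2851.2 Mb = 356.400 MB.
H.265: 7.040 Mbps × 180 s = 1267.2 Mb = 158.400 MB.
Ratio: 356.400 / 158.400 = 2.250.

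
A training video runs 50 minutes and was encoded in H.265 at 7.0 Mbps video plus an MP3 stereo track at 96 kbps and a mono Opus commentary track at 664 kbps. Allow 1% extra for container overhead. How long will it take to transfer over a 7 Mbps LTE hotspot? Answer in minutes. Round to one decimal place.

50 min = 3000 s
Audio total: 96 + 664 = 760 kbps = 0.760 Mbps.
Total bitrate: 7.760 Mbps.
File: 7.760 Mbps × 3000 s = 23280.0 Mb.
With 1% container overhead: ×1.01. → 23512.8 Mb.
At 7 Mbps: 23512.8 / 7 = 3359.0 s ≈ 56 minutes.

56.0 minutes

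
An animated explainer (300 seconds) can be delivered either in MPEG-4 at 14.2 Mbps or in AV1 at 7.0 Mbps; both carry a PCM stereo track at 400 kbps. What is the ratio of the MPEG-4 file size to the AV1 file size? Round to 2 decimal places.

1.97

Audio: 400 kbps = 0.400 Mbps.
MPEG-4: 14.600 Mbps × 300 s = 4380.0 Mb = 0.510 GiB.
AV1: 7.400 Mbps × 300 s = 2220.0 Mb = 0.258 GiB.
Ratio: 0.510 / 0.258 = 1.973.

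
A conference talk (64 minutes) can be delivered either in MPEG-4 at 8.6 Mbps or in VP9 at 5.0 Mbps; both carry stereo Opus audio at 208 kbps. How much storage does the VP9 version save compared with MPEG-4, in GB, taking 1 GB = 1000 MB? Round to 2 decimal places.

64 min = 3840 s
Audio: 208 kbps = 0.208 Mbps.
MPEG-4: 8.808 Mbps × 3840 s = 33822.7 Mb = 4.228 GB.
VP9: 5.208 Mbps × 3840 s = 19998.7 Mb = 2.500 GB.
Saving: 4.228 − 2.500 = 1.728 GB.

1.73 GB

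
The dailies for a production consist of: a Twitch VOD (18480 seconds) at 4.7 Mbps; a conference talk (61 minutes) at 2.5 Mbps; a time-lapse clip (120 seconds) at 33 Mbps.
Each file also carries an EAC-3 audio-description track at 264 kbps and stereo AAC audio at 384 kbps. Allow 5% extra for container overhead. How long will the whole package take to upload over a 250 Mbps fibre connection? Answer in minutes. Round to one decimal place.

8.0 minutes

Audio total: 264 + 384 = 648 kbps = 0.648 Mbps.
Twitch VOD: 5.348 Mbps × 18480 s × 1.05 = 103772.6 Mb
conference talk: 3.148 Mbps × 3660 s × 1.05 = 12097.8 Mb
time-lapse clip: 33.648 Mbps × 120 s × 1.05 = 4239.6 Mb
Total: 120110.0 Mb = 15013.8 MB.
At 250 Mbps: 120110.0 / 250 = 480 s ≈ 8.01 minutes.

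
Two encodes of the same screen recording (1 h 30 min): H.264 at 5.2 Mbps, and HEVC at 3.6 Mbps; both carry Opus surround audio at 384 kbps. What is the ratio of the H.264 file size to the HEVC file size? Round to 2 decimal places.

1.40

1 h 30 min = 90 min = 5400 s
Audio: 384 kbps = 0.384 Mbps.
H.264: 5.584 Mbps × 5400 s = 30153.6 Mb = 3.769 GB.
HEVC: 3.984 Mbps × 5400 s = 21513.6 Mb = 2.689 GB.
Ratio: 3.769 / 2.689 = 1.402.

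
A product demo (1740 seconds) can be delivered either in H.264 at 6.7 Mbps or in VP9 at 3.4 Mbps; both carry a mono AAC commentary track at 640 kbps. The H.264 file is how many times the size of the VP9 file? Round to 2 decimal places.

1.82

Audio: 640 kbps = 0.640 Mbps.
H.264: 7.340 Mbps × 1740 s = 12771.6 Mb = 1.596 GB.
VP9: 4.040 Mbps × 1740 s = 7029.6 Mb = 0.879 GB.
Ratio: 1.596 / 0.879 = 1.817.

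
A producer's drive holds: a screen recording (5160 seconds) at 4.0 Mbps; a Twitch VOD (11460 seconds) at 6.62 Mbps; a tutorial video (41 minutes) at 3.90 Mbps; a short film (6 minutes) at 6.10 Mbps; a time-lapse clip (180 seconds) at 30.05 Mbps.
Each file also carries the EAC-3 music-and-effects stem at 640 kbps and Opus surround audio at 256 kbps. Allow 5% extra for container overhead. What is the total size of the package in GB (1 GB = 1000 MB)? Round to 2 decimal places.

17.23 GB

Audio total: 640 + 256 = 896 kbps = 0.896 Mbps.
screen recording: 4.896 Mbps × 5160 s × 1.05 = 26526.5 Mb
Twitch VOD: 7.516 Mbps × 11460 s × 1.05 = 90440.0 Mb
tutorial video: 4.796 Mbps × 2460 s × 1.05 = 12388.1 Mb
short film: 6.996 Mbps × 360 s × 1.05 = 2644.5 Mb
time-lapse clip: 30.946 Mbps × 180 s × 1.05 = 5848.8 Mb
Total: 137847.9 Mb = 17231.0 MB.
= 17.23 GB.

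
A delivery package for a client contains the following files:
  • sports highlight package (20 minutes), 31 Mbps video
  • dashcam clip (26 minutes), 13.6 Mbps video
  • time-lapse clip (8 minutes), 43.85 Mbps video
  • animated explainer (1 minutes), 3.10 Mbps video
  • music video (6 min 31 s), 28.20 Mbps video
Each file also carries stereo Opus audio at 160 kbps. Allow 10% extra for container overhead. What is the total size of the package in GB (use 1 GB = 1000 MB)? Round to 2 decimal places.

Audio: 160 kbps = 0.160 Mbps.
sports highlight package: 31.160 Mbps × 1200 s × 1.10 = 41131.2 Mb
dashcam clip: 13.760 Mbps × 1560 s × 1.10 = 23612.2 Mb
time-lapse clip: 44.010 Mbps × 480 s × 1.10 = 23237.3 Mb
animated explainer: 3.260 Mbps × 60 s × 1.10 = 215.2 Mb
music video: 28.360 Mbps × 391 s × 1.10 = 12197.6 Mb
Total: 100393.4 Mb = 12549.2 MB.
= 12.55 GB.

12.55 GB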